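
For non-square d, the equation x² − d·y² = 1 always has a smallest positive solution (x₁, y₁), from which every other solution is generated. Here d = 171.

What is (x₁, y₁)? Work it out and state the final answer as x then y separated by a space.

170 13

d=171: √d = [13; 13,26] (ℓ=2, even), read p_1/q_1
k=0  a_k=13  p_k/q_k = 13/1
k=1  a_k=13  p_k/q_k = 170/13
(x₁, y₁) = (170, 13);  170² − 171·13² = 1 ✓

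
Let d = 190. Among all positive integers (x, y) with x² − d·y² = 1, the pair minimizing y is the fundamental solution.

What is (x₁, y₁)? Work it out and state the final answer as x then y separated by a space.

52021 3774

d=190: √d = [13; 1,3,1,1,1,…,3,1,26] (ℓ=14, even), read p_13/q_13
i=0: a=13 ⇒ p=13, q=1
i=1: a=1 ⇒ p=14, q=1
i=2: a=3 ⇒ p=55, q=4
i=3: a=1 ⇒ p=69, q=5
i=4: a=1 ⇒ p=124, q=9
i=5: a=1 ⇒ p=193, q=14
i=6: a=2 ⇒ p=510, q=37
i=7: a=2 ⇒ p=1213, q=88
i=8: a=2 ⇒ p=2936, q=213
i=9: a=1 ⇒ p=4149, q=301
i=10: a=1 ⇒ p=7085, q=514
i=11: a=1 ⇒ p=11234, q=815
i=12: a=3 ⇒ p=40787, q=2959
i=13: a=1 ⇒ p=52021, q=3774
→ (52021, 3774).  Check: 52021²=2706184441, 190·3774²=2706184440, difference 1.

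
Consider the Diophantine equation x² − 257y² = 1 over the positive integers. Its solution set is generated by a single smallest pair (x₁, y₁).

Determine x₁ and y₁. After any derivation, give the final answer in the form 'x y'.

513 32

√257 → a₀=16, period (32); ℓ=1 odd so k=1
step 0: (16, 1)  from 16·(1,0) + (0,1)
step 1: (513, 32)  from 32·(16,1) + (1,0)
(x₁, y₁) = (513, 32);  513² − 257·32² = 1 ✓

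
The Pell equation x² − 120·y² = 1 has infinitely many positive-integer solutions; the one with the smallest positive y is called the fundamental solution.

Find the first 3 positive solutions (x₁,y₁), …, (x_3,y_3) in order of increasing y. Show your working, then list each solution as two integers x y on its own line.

11 1
241 22
5291 483

√120 = [10; 1,20, …], period ℓ=2 (even) → k=1
k=0  a_k=10  p_k/q_k = 10/1
k=1  a_k=1  p_k/q_k = 11/1
(x₁, y₁) = (11, 1);  11² − 120·1² = 1 ✓
(x_2, y_2) = (11·11 + 120·1·1, 11·1 + 1·11) = (241, 22)
(x_3, y_3) = (11·241 + 120·1·22, 11·22 + 1·241) = (5291, 483)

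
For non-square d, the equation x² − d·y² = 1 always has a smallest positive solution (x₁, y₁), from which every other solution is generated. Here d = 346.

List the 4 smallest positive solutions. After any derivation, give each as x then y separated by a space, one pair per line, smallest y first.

√346 → a₀=18, period (1,1,1,1,36); ℓ=5 odd so k=9
i=0: a=18 ⇒ p=18, q=1
…
i=2: a=1 ⇒ p=37, q=2
…
i=5: a=36 ⇒ p=3404, q=183
…
i=7: a=1 ⇒ p=6901, q=371
i=8: a=1 ⇒ p=10398, q=559
i=9: a=1 ⇒ p=17299, q=930
(x₁, y₁) = (17299, 930);  17299² − 346·930² = 1 ✓
n=2: (17299,930)∘(17299,930) = (17299·17299+346·930·930, 17299·930+930·17299) = (598510801,32176140)
n=3: (598510801,32176140)∘(17299,930) = (17299·598510801+346·930·32176140, 17299·32176140+930·598510801) = (20707276675699,1113230090790)
n=4: (20707276675699,1113230090790)∘(17299,930) = (17299·20707276675699+346·930·1113230090790, 17299·1113230090790+930·20707276675699) = (716430357827323201,38515534648976280)

17299 930
598510801 32176140
20707276675699 1113230090790
716430357827323201 38515534648976280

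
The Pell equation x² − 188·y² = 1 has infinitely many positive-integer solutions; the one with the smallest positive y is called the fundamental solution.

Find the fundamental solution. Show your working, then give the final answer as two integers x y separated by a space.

d=188: √d = [13; 1,2,2,6,2,2,1,26] (ℓ=8, even), read p_7/q_7
a_0=13:  p_0=13·1+0=13,  q_0=13·0+1=1
a_1=1:  p_1=1·13+1=14,  q_1=1·1+0=1
a_2=2:  p_2=2·14+13=41,  q_2=2·1+1=3
…
a_4=6:  p_4=6·96+41=617,  q_4=6·7+3=45
a_5=2:  p_5=2·617+96=1330,  q_5=2·45+7=97
a_6=2:  p_6=2·1330+617=3277,  q_6=2·97+45=239
a_7=1:  p_7=1·3277+1330=4607,  q_7=1·239+97=336
(x₁, y₁) = (4607, 336);  4607² − 188·336² = 1 ✓

4607 336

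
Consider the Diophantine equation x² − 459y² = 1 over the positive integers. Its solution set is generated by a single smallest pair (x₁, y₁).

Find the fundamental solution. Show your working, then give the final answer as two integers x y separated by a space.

[21; 2,2,1,4,21,4,1,2,2,42] for √459; ℓ=10 ⇒ convergent index 9
a_0=21:  p_0=21·1+0=21,  q_0=21·0+1=1
a_1=2:  p_1=2·21+1=43,  q_1=2·1+0=2
a_2=2:  p_2=2·43+21=107,  q_2=2·2+1=5
…
a_8=2:  p_8=2·75692+60695=212079,  q_8=2·3533+2833=9899
a_9=2:  p_9=2·212079+75692=499850,  q_9=2·9899+3533=23331
(x₁, y₁) = (499850, 23331);  499850² − 459·23331² = 1 ✓

499850 23331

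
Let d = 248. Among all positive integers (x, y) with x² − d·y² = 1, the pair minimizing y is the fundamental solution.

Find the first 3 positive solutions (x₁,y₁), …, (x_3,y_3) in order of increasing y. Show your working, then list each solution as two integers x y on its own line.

63 4
7937 504
999999 63500

√248 = [15; 1,2,1,30, …], period ℓ=4 (even) → k=3
step 0: (15, 1)  from 15·(1,0) + (0,1)
step 1: (16, 1)  from 1·(15,1) + (1,0)
step 2: (47, 3)  from 2·(16,1) + (15,1)
step 3: (63, 4)  from 1·(47,3) + (16,1)
→ (63, 4).  Check: 63²=3969, 248·4²=3968, difference 1.
k=2:  x_2 = 63·63+248·4·4 = 7937,  y_2 = 63·4+4·63 = 504
k=3:  x_3 = 63·7937+248·4·504 = 999999,  y_3 = 63·504+4·7937 = 63500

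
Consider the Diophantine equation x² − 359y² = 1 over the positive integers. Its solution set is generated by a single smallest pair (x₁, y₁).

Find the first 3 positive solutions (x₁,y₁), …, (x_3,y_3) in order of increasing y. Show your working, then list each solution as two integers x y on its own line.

360 19
259199 13680
186622920 9849581

d=359: √d = [18; 1,17,1,36] (ℓ=4, even), read p_3/q_3
i=0: a=18 ⇒ p=18, q=1
…
i=2: a=17 ⇒ p=341, q=18
i=3: a=1 ⇒ p=360, q=19
fundamental: x₁=360, y₁=19  (since 129600 − 359·361 = 1)
k=2:  x_2 = 360·360+359·19·19 = 259199,  y_2 = 360·19+19·360 = 13680
k=3:  x_3 = 360·259199+359·19·13680 = 186622920,  y_3 = 360·13680+19·259199 = 9849581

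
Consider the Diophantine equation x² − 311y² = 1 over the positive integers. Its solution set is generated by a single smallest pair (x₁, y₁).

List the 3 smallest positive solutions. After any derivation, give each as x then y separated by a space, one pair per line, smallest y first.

16883880 957397
570130807708799 32329152120720
19252040283316857636360 1091683049815963029803

√311 → a₀=17, period (1,1,1,2,1,…,1,1,34); ℓ=16 even so k=15
i=0: a=17 ⇒ p=17, q=1
i=1: a=1 ⇒ p=18, q=1
i=2: a=1 ⇒ p=35, q=2
i=3: a=1 ⇒ p=53, q=3
i=4: a=2 ⇒ p=141, q=8
i=5: a=1 ⇒ p=194, q=11
…
i=7: a=3 ⇒ p=4109, q=233
i=8: a=17 ⇒ p=71158, q=4035
i=9: a=3 ⇒ p=217583, q=12338
i=10: a=6 ⇒ p=1376656, q=78063
i=11: a=1 ⇒ p=1594239, q=90401
i=12: a=2 ⇒ p=4565134, q=258865
i=13: a=1 ⇒ p=6159373, q=349266
i=14: a=1 ⇒ p=10724507, q=608131
i=15: a=1 ⇒ p=16883880, q=957397
→ (16883880, 957397).  Check: 16883880²=285065403854400, 311·957397²=285065403854399, difference 1.
n=2: (16883880,957397)∘(16883880,957397) = (16883880·16883880+311·957397·957397, 16883880·957397+957397·16883880) = (570130807708799,32329152120720)
n=3: (570130807708799,32329152120720)∘(16883880,957397) = (16883880·570130807708799+311·957397·32329152120720, 16883880·32329152120720+957397·570130807708799) = (19252040283316857636360,1091683049815963029803)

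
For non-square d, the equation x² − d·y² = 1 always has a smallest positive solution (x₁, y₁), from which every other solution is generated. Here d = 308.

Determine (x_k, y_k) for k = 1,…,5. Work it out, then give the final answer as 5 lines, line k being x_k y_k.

√308 = [17; 1,1,4,1,1,34, …], period ℓ=6 (even) → k=5
k=0  a_k=17  p_k/q_k = 17/1
k=1  a_k=1  p_k/q_k = 18/1
…
k=4  a_k=1  p_k/q_k = 193/11
k=5  a_k=1  p_k/q_k = 351/20
(x₁, y₁) = (351, 20);  351² − 308·20² = 1 ✓
(x_2, y_2) = (351·351 + 308·20·20, 351·20 + 20·351) = (246401, 14040)
(x_3, y_3) = (351·246401 + 308·20·14040, 351·14040 + 20·246401) = (172973151, 9856060)
(x_4, y_4) = (351·172973151 + 308·20·9856060, 351·9856060 + 20·172973151) = (121426905601, 6918940080)
(x_5, y_5) = (351·121426905601 + 308·20·6918940080, 351·6918940080 + 20·121426905601) = (85241514758751, 4857086080100)

351 20
246401 14040
172973151 9856060
121426905601 6918940080
85241514758751 4857086080100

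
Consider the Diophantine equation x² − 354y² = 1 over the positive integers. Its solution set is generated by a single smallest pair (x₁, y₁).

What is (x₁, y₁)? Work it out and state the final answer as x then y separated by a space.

√354 = [18; 1,4,2,2,18,2,2,4,1,36, …], period ℓ=10 (even) → k=9
a_0=18:  p_0=18·1+0=18,  q_0=18·0+1=1
a_1=1:  p_1=1·18+1=19,  q_1=1·1+0=1
a_2=4:  p_2=4·19+18=94,  q_2=4·1+1=5
…
a_7=2:  p_7=2·19210+9351=47771,  q_7=2·1021+497=2539
a_8=4:  p_8=4·47771+19210=210294,  q_8=4·2539+1021=11177
a_9=1:  p_9=1·210294+47771=258065,  q_9=1·11177+2539=13716
→ (258065, 13716).  Check: 258065²=66597544225, 354·13716²=66597544224, difference 1.

258065 13716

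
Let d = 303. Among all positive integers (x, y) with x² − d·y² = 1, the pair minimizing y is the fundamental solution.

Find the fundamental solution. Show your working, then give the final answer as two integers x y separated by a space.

d=303: √d = [17; 2,2,5,2,2,34] (ℓ=6, even), read p_5/q_5
k=0  a_k=17  p_k/q_k = 17/1
k=1  a_k=2  p_k/q_k = 35/2
k=2  a_k=2  p_k/q_k = 87/5
k=3  a_k=5  p_k/q_k = 470/27
k=4  a_k=2  p_k/q_k = 1027/59
k=5  a_k=2  p_k/q_k = 2524/145
→ (2524, 145).  Check: 2524²=6370576, 303·145²=6370575, difference 1.

2524 145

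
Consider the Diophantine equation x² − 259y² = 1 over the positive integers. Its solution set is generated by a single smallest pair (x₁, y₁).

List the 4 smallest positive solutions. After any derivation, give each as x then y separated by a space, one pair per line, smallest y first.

847225 52644
1435580401249 89202625800
2432519210895520825 151149389286757356
4121782176900479681520001 256115082676856799248400

√259 → a₀=16, period (10,1,2,3,4,3,2,1,10,32); ℓ=10 even so k=9
k=0  a_k=16  p_k/q_k = 16/1
…
k=2  a_k=1  p_k/q_k = 177/11
k=3  a_k=2  p_k/q_k = 515/32
k=4  a_k=3  p_k/q_k = 1722/107
…
k=7  a_k=2  p_k/q_k = 55265/3434
k=8  a_k=1  p_k/q_k = 79196/4921
k=9  a_k=10  p_k/q_k = 847225/52644
→ (847225, 52644).  Check: 847225²=717790200625, 259·52644²=717790200624, difference 1.
k=2:  x_2 = 847225·847225+259·52644·52644 = 1435580401249,  y_2 = 847225·52644+52644·847225 = 89202625800
k=3:  x_3 = 847225·1435580401249+259·52644·89202625800 = 2432519210895520825,  y_3 = 847225·89202625800+52644·1435580401249 = 151149389286757356
k=4:  x_4 = 847225·2432519210895520825+259·52644·151149389286757356 = 4121782176900479681520001,  y_4 = 847225·151149389286757356+52644·2432519210895520825 = 256115082676856799248400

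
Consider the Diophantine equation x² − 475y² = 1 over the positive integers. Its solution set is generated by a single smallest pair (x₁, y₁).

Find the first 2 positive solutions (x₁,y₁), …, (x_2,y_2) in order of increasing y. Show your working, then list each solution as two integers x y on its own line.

d=475: √d = [21; 1,3,1,6,2,6,1,3,1,42] (ℓ=10, even), read p_9/q_9
i=0: a=21 ⇒ p=21, q=1
i=1: a=1 ⇒ p=22, q=1
i=2: a=3 ⇒ p=87, q=4
i=3: a=1 ⇒ p=109, q=5
…
i=5: a=2 ⇒ p=1591, q=73
i=6: a=6 ⇒ p=10287, q=472
…
i=8: a=3 ⇒ p=45921, q=2107
i=9: a=1 ⇒ p=57799, q=2652
→ (57799, 2652).  Check: 57799²=3340724401, 475·2652²=3340724400, difference 1.
(57799+2652√475)^2 = 6681448801 + 306565896√475

57799 2652
6681448801 306565896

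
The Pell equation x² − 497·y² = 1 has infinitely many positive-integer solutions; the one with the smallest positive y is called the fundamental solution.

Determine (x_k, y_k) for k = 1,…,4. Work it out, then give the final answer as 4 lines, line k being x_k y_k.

√497 = [22; 3,2,2,5,6,5,2,2,3,44, …], period ℓ=10 (even) → k=9
i=0: a=22 ⇒ p=22, q=1
i=1: a=3 ⇒ p=67, q=3
i=2: a=2 ⇒ p=156, q=7
i=3: a=2 ⇒ p=379, q=17
i=4: a=5 ⇒ p=2051, q=92
…
i=6: a=5 ⇒ p=65476, q=2937
i=7: a=2 ⇒ p=143637, q=6443
i=8: a=2 ⇒ p=352750, q=15823
i=9: a=3 ⇒ p=1201887, q=53912
fundamental: x₁=1201887, y₁=53912  (since 1444532360769 − 497·2906503744 = 1)
n=2: (1201887,53912)∘(1201887,53912) = (1201887·1201887+497·53912·53912, 1201887·53912+53912·1201887) = (2889064721537,129592263888)
n=3: (2889064721537,129592263888)∘(1201887,53912) = (1201887·2889064721537+497·53912·129592263888, 1201887·129592263888+53912·2889064721537) = (6944658661946678751,311510514535059400)
n=4: (6944658661946678751,311510514535059400)∘(1201887,53912) = (1201887·6944658661946678751+497·53912·311510514535059400, 1201887·311510514535059400+53912·6944658661946678751) = (16693389930459326703284737,748800875565868281911712)

1201887 53912
2889064721537 129592263888
6944658661946678751 311510514535059400
16693389930459326703284737 748800875565868281911712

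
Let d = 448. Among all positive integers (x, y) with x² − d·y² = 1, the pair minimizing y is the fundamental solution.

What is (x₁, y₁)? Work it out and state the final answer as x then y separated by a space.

[21; 6,42] for √448; ℓ=2 ⇒ convergent index 1
k=0  a_k=21  p_k/q_k = 21/1
k=1  a_k=6  p_k/q_k = 127/6
→ (127, 6).  Check: 127²=16129, 448·6²=16128, difference 1.

127 6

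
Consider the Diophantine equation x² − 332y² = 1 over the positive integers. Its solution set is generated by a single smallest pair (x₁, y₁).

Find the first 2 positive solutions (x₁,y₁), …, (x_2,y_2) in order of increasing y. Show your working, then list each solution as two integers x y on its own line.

13447 738
361643617 19847772

d=332: √d = [18; 4,1,1,8,1,1,4,36] (ℓ=8, even), read p_7/q_7
k=0  a_k=18  p_k/q_k = 18/1
…
k=3  a_k=1  p_k/q_k = 164/9
…
k=5  a_k=1  p_k/q_k = 1567/86
k=6  a_k=1  p_k/q_k = 2970/163
k=7  a_k=4  p_k/q_k = 13447/738
fundamental: x₁=13447, y₁=738  (since 180821809 − 332·544644 = 1)
(x_2, y_2) = (13447·13447 + 332·738·738, 13447·738 + 738·13447) = (361643617, 19847772)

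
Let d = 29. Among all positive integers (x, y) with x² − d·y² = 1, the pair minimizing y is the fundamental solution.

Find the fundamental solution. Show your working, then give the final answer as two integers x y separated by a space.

[5; 2,1,1,2,10] for √29; ℓ=5 ⇒ convergent index 9
i=0: a=5 ⇒ p=5, q=1
i=1: a=2 ⇒ p=11, q=2
i=2: a=1 ⇒ p=16, q=3
…
i=7: a=1 ⇒ p=2251, q=418
i=8: a=1 ⇒ p=3775, q=701
i=9: a=2 ⇒ p=9801, q=1820
fundamental: x₁=9801, y₁=1820  (since 96059601 − 29·3312400 = 1)

9801 1820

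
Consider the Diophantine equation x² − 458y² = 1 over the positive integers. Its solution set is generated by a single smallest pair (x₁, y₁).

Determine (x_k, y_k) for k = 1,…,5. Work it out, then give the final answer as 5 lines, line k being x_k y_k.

22899 1070
1048728401 49003860
48029663286099 2244278779210
2199662518128033601 102783479481255720
100740143957198019572499 4707277791038270685350

d=458: √d = [21; 2,2,42] (ℓ=3, odd), read p_5/q_5
step 0: (21, 1)  from 21·(1,0) + (0,1)
…
step 3: (4537, 212)  from 42·(107,5) + (43,2)
step 4: (9181, 429)  from 2·(4537,212) + (107,5)
step 5: (22899, 1070)  from 2·(9181,429) + (4537,212)
(x₁, y₁) = (22899, 1070);  22899² − 458·1070² = 1 ✓
(22899+1070√458)^2 = 1048728401 + 49003860√458
(22899+1070√458)^3 = 48029663286099 + 2244278779210√458
(22899+1070√458)^4 = 2199662518128033601 + 102783479481255720√458
(22899+1070√458)^5 = 100740143957198019572499 + 4707277791038270685350√458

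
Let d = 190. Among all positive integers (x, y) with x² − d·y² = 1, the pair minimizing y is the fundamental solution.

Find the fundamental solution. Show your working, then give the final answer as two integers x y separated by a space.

[13; 1,3,1,1,1,…,3,1,26] for √190; ℓ=14 ⇒ convergent index 13
i=0: a=13 ⇒ p=13, q=1
i=1: a=1 ⇒ p=14, q=1
…
i=3: a=1 ⇒ p=69, q=5
…
i=5: a=1 ⇒ p=193, q=14
i=6: a=2 ⇒ p=510, q=37
…
i=8: a=2 ⇒ p=2936, q=213
…
i=10: a=1 ⇒ p=7085, q=514
i=11: a=1 ⇒ p=11234, q=815
i=12: a=3 ⇒ p=40787, q=2959
i=13: a=1 ⇒ p=52021, q=3774
→ (52021, 3774).  Check: 52021²=2706184441, 190·3774²=2706184440, difference 1.

52021 3774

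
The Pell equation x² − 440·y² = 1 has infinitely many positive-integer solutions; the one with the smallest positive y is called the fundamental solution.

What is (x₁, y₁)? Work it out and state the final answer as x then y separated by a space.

d=440: √d = [20; 1,40] (ℓ=2, even), read p_1/q_1
k=0  a_k=20  p_k/q_k = 20/1
k=1  a_k=1  p_k/q_k = 21/1
fundamental: x₁=21, y₁=1  (since 441 − 440·1 = 1)

21 1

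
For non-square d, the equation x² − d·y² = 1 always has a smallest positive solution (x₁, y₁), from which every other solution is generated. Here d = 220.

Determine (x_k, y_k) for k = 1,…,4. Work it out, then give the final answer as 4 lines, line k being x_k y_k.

89 6
15841 1068
2819609 190098
501874561 33836376

√220 → a₀=14, period (1,4,1,28); ℓ=4 even so k=3
step 0: (14, 1)  from 14·(1,0) + (0,1)
…
step 2: (74, 5)  from 4·(15,1) + (14,1)
step 3: (89, 6)  from 1·(74,5) + (15,1)
→ (89, 6).  Check: 89²=7921, 220·6²=7920, difference 1.
n=2: (89,6)∘(89,6) = (89·89+220·6·6, 89·6+6·89) = (15841,1068)
n=3: (15841,1068)∘(89,6) = (89·15841+220·6·1068, 89·1068+6·15841) = (2819609,190098)
n=4: (2819609,190098)∘(89,6) = (89·2819609+220·6·190098, 89·190098+6·2819609) = (501874561,33836376)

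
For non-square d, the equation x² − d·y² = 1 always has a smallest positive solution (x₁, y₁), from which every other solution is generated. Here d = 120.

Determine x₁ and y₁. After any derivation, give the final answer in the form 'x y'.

11 1

√120 = [10; 1,20, …], period ℓ=2 (even) → k=1
i=0: a=10 ⇒ p=10, q=1
i=1: a=1 ⇒ p=11, q=1
(x₁, y₁) = (11, 1);  11² − 120·1² = 1 ✓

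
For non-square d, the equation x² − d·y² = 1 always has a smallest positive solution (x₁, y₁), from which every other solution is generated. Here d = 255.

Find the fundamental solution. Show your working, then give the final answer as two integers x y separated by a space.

16 1

d=255: √d = [15; 1,30] (ℓ=2, even), read p_1/q_1
step 0: (15, 1)  from 15·(1,0) + (0,1)
step 1: (16, 1)  from 1·(15,1) + (1,0)
fundamental: x₁=16, y₁=1  (since 256 − 255·1 = 1)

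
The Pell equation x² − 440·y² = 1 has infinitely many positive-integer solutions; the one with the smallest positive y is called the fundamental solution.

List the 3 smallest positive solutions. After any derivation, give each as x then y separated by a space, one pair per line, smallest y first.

√440 → a₀=20, period (1,40); ℓ=2 even so k=1
a_0=20:  p_0=20·1+0=20,  q_0=20·0+1=1
a_1=1:  p_1=1·20+1=21,  q_1=1·1+0=1
→ (21, 1).  Check: 21²=441, 440·1²=440, difference 1.
(x_2, y_2) = (21·21 + 440·1·1, 21·1 + 1·21) = (881, 42)
(x_3, y_3) = (21·881 + 440·1·42, 21·42 + 1·881) = (36981, 1763)

21 1
881 42
36981 1763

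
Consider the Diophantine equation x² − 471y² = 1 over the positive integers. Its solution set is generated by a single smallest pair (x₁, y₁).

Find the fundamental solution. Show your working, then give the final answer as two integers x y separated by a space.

7838695 361188

[21; 1,2,2,1,3,…,2,1,42] for √471; ℓ=14 ⇒ convergent index 13
i=0: a=21 ⇒ p=21, q=1
i=1: a=1 ⇒ p=22, q=1
i=2: a=2 ⇒ p=65, q=3
…
i=4: a=1 ⇒ p=217, q=10
i=5: a=3 ⇒ p=803, q=37
i=6: a=4 ⇒ p=3429, q=158
i=7: a=14 ⇒ p=48809, q=2249
i=8: a=4 ⇒ p=198665, q=9154
i=9: a=3 ⇒ p=644804, q=29711
i=10: a=1 ⇒ p=843469, q=38865
…
i=12: a=2 ⇒ p=5506953, q=253747
i=13: a=1 ⇒ p=7838695, q=361188
fundamental: x₁=7838695, y₁=361188  (since 61445139303025 − 471·130456771344 = 1)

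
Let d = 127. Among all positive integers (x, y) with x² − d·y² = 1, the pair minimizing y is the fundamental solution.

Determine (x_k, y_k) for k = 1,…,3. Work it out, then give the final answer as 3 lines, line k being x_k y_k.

4730624 419775
44757606858751 3971595379200
423462818377139450624 37576248838264821825

√127 → a₀=11, period (3,1,2,2,7,11,7,2,2,1,3,22); ℓ=12 even so k=11
i=0: a=11 ⇒ p=11, q=1
i=1: a=3 ⇒ p=34, q=3
…
i=5: a=7 ⇒ p=2175, q=193
…
i=7: a=7 ⇒ p=171701, q=15236
…
i=9: a=2 ⇒ p=906941, q=80478
i=10: a=1 ⇒ p=1274561, q=113099
i=11: a=3 ⇒ p=4730624, q=419775
(x₁, y₁) = (4730624, 419775);  4730624² − 127·419775² = 1 ✓
n=2: (4730624,419775)∘(4730624,419775) = (4730624·4730624+127·419775·419775, 4730624·419775+419775·4730624) = (44757606858751,3971595379200)
n=3: (44757606858751,3971595379200)∘(4730624,419775) = (4730624·44757606858751+127·419775·3971595379200, 4730624·3971595379200+419775·44757606858751) = (423462818377139450624,37576248838264821825)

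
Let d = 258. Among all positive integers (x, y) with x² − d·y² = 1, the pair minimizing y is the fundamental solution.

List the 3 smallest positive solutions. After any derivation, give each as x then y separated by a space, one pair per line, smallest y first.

d=258: √d = [16; 16,32] (ℓ=2, even), read p_1/q_1
step 0: (16, 1)  from 16·(1,0) + (0,1)
step 1: (257, 16)  from 16·(16,1) + (1,0)
→ (257, 16).  Check: 257²=66049, 258·16²=66048, difference 1.
k=2:  x_2 = 257·257+258·16·16 = 132097,  y_2 = 257·16+16·257 = 8224
k=3:  x_3 = 257·132097+258·16·8224 = 67897601,  y_3 = 257·8224+16·132097 = 4227120

257 16
132097 8224
67897601 4227120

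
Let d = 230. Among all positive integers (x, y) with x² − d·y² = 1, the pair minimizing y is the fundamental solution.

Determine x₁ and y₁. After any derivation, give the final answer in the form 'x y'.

√230 = [15; 6,30, …], period ℓ=2 (even) → k=1
k=0  a_k=15  p_k/q_k = 15/1
k=1  a_k=6  p_k/q_k = 91/6
(x₁, y₁) = (91, 6);  91² − 230·6² = 1 ✓

91 6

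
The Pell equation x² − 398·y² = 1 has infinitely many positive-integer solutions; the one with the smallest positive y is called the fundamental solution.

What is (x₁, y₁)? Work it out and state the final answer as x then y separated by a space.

√398 → a₀=19, period (1,18,1,38); ℓ=4 even so k=3
k=0  a_k=19  p_k/q_k = 19/1
…
k=2  a_k=18  p_k/q_k = 379/19
k=3  a_k=1  p_k/q_k = 399/20
→ (399, 20).  Check: 399²=159201, 398·20²=159200, difference 1.

399 20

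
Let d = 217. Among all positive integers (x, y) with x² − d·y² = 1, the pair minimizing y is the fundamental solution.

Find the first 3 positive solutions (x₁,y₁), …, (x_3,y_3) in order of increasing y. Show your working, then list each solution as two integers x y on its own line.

3844063 260952
29553640695937 2006231855952
227212113429087499999 15424163293772565000

√217 → a₀=14, period (1,2,1,2,1,…,2,1,28); ℓ=16 even so k=15
i=0: a=14 ⇒ p=14, q=1
i=1: a=1 ⇒ p=15, q=1
i=2: a=2 ⇒ p=44, q=3
…
i=4: a=2 ⇒ p=162, q=11
i=5: a=1 ⇒ p=221, q=15
i=6: a=1 ⇒ p=383, q=26
…
i=8: a=4 ⇒ p=15055, q=1022
i=9: a=9 ⇒ p=139163, q=9447
i=10: a=1 ⇒ p=154218, q=10469
i=11: a=1 ⇒ p=293381, q=19916
…
i=14: a=2 ⇒ p=2809702, q=190735
i=15: a=1 ⇒ p=3844063, q=260952
fundamental: x₁=3844063, y₁=260952  (since 14776820347969 − 217·68095946304 = 1)
k=2:  x_2 = 3844063·3844063+217·260952·260952 = 29553640695937,  y_2 = 3844063·260952+260952·3844063 = 2006231855952
k=3:  x_3 = 3844063·29553640695937+217·260952·2006231855952 = 227212113429087499999,  y_3 = 3844063·2006231855952+260952·29553640695937 = 15424163293772565000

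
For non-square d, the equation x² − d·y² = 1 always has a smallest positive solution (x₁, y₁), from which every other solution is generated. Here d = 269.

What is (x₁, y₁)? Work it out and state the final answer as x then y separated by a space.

13449 820

[16; 2,2,32] for √269; ℓ=3 ⇒ convergent index 5
i=0: a=16 ⇒ p=16, q=1
i=1: a=2 ⇒ p=33, q=2
i=2: a=2 ⇒ p=82, q=5
i=3: a=32 ⇒ p=2657, q=162
i=4: a=2 ⇒ p=5396, q=329
i=5: a=2 ⇒ p=13449, q=820
fundamental: x₁=13449, y₁=820  (since 180875601 − 269·672400 = 1)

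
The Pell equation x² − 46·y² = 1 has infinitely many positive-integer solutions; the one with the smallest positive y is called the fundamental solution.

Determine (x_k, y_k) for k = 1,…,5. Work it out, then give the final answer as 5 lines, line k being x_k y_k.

√46 → a₀=6, period (1,3,1,1,2,6,2,1,1,3,1,12); ℓ=12 even so k=11
i=0: a=6 ⇒ p=6, q=1
i=1: a=1 ⇒ p=7, q=1
i=2: a=3 ⇒ p=27, q=4
i=3: a=1 ⇒ p=34, q=5
i=4: a=1 ⇒ p=61, q=9
…
i=6: a=6 ⇒ p=997, q=147
i=7: a=2 ⇒ p=2150, q=317
…
i=9: a=1 ⇒ p=5297, q=781
i=10: a=3 ⇒ p=19038, q=2807
i=11: a=1 ⇒ p=24335, q=3588
→ (24335, 3588).  Check: 24335²=592192225, 46·3588²=592192224, difference 1.
n=2: (24335,3588)∘(24335,3588) = (24335·24335+46·3588·3588, 24335·3588+3588·24335) = (1184384449,174627960)
n=3: (1184384449,174627960)∘(24335,3588) = (24335·1184384449+46·3588·174627960, 24335·174627960+3588·1184384449) = (57643991108495,8499142809612)
n=4: (57643991108495,8499142809612)∘(24335,3588) = (24335·57643991108495+46·3588·8499142809612, 24335·8499142809612+3588·57643991108495) = (2805533046066067201,413653280369188080)
n=5: (2805533046066067201,413653280369188080)∘(24335,3588) = (24335·2805533046066067201+46·3588·413653280369188080, 24335·413653280369188080+3588·2805533046066067201) = (136545293294391499564175,20132505147069241043988)

24335 3588
1184384449 174627960
57643991108495 8499142809612
2805533046066067201 413653280369188080
136545293294391499564175 20132505147069241043988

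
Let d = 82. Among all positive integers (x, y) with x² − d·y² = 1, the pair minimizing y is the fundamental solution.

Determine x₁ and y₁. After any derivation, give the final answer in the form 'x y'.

163 18

[9; 18] for √82; ℓ=1 ⇒ convergent index 1
step 0: (9, 1)  from 9·(1,0) + (0,1)
step 1: (163, 18)  from 18·(9,1) + (1,0)
→ (163, 18).  Check: 163²=26569, 82·18²=26568, difference 1.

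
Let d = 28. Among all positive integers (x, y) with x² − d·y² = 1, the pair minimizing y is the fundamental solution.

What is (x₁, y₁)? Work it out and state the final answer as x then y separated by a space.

d=28: √d = [5; 3,2,3,10] (ℓ=4, even), read p_3/q_3
i=0: a=5 ⇒ p=5, q=1
i=1: a=3 ⇒ p=16, q=3
i=2: a=2 ⇒ p=37, q=7
i=3: a=3 ⇒ p=127, q=24
→ (127, 24).  Check: 127²=16129, 28·24²=16128, difference 1.

127 24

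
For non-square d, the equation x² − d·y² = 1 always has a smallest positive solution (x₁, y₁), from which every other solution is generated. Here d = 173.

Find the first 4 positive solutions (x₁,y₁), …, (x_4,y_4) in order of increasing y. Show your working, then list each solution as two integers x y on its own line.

[13; 6,1,1,6,26] for √173; ℓ=5 ⇒ convergent index 9
a_0=13:  p_0=13·1+0=13,  q_0=13·0+1=1
…
a_2=1:  p_2=1·79+13=92,  q_2=1·6+1=7
…
a_6=6:  p_6=6·29239+1118=176552,  q_6=6·2223+85=13423
a_7=1:  p_7=1·176552+29239=205791,  q_7=1·13423+2223=15646
a_8=1:  p_8=1·205791+176552=382343,  q_8=1·15646+13423=29069
a_9=6:  p_9=6·382343+205791=2499849,  q_9=6·29069+15646=190060
(x₁, y₁) = (2499849, 190060);  2499849² − 173·190060² = 1 ✓
k=2:  x_2 = 2499849·2499849+173·190060·190060 = 12498490045601,  y_2 = 2499849·190060+190060·2499849 = 950242601880
k=3:  x_3 = 2499849·12498490045601+173·190060·950242601880 = 62488675684008728649,  y_3 = 2499849·950242601880+190060·12498490045601 = 4750926036134042180
k=4:  x_4 = 2499849·62488675684008728649+173·190060·4750926036134042180 = 312424506839974574118902401,  y_4 = 2499849·4750926036134042180+190060·62488675684008728649 = 23753195401006348176659760

2499849 190060
12498490045601 950242601880
62488675684008728649 4750926036134042180
312424506839974574118902401 23753195401006348176659760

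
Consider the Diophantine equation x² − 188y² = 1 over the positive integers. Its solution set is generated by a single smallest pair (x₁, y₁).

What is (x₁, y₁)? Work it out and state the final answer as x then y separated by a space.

√188 → a₀=13, period (1,2,2,6,2,2,1,26); ℓ=8 even so k=7
k=0  a_k=13  p_k/q_k = 13/1
k=1  a_k=1  p_k/q_k = 14/1
k=2  a_k=2  p_k/q_k = 41/3
k=3  a_k=2  p_k/q_k = 96/7
…
k=5  a_k=2  p_k/q_k = 1330/97
k=6  a_k=2  p_k/q_k = 3277/239
k=7  a_k=1  p_k/q_k = 4607/336
fundamental: x₁=4607, y₁=336  (since 21224449 − 188·112896 = 1)

4607 336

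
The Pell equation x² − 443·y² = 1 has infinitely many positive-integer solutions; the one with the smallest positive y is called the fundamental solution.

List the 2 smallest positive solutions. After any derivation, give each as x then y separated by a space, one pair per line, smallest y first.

442 21
390727 18564

√443 → a₀=21, period (21,42); ℓ=2 even so k=1
k=0  a_k=21  p_k/q_k = 21/1
k=1  a_k=21  p_k/q_k = 442/21
fundamental: x₁=442, y₁=21  (since 195364 − 443·441 = 1)
(442+21√443)^2 = 390727 + 18564√443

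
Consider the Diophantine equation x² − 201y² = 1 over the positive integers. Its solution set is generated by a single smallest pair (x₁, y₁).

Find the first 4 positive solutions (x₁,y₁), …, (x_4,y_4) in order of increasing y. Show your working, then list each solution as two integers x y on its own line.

515095 36332
530645718049 37428863080
546665912276384215 38558840456348868
563169756167477608732801 39722931849688611461840

√201 → a₀=14, period (5,1,1,1,2,…,1,5,28); ℓ=14 even so k=13
step 0: (14, 1)  from 14·(1,0) + (0,1)
step 1: (71, 5)  from 5·(14,1) + (1,0)
step 2: (85, 6)  from 1·(71,5) + (14,1)
step 3: (156, 11)  from 1·(85,6) + (71,5)
…
step 6: (879, 62)  from 1·(638,45) + (241,17)
step 7: (7670, 541)  from 8·(879,62) + (638,45)
step 8: (8549, 603)  from 1·(7670,541) + (879,62)
…
step 11: (58085, 4097)  from 1·(33317,2350) + (24768,1747)
step 12: (91402, 6447)  from 1·(58085,4097) + (33317,2350)
step 13: (515095, 36332)  from 5·(91402,6447) + (58085,4097)
→ (515095, 36332).  Check: 515095²=265322859025, 201·36332²=265322859024, difference 1.
k=2:  x_2 = 515095·515095+201·36332·36332 = 530645718049,  y_2 = 515095·36332+36332·515095 = 37428863080
k=3:  x_3 = 515095·530645718049+201·36332·37428863080 = 546665912276384215,  y_3 = 515095·37428863080+36332·530645718049 = 38558840456348868
k=4:  x_4 = 515095·546665912276384215+201·36332·38558840456348868 = 563169756167477608732801,  y_4 = 515095·38558840456348868+36332·546665912276384215 = 39722931849688611461840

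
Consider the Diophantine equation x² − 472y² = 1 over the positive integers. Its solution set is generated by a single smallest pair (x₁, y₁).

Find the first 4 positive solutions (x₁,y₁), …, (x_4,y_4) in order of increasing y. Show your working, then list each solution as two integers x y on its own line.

√472 = [21; 1,2,1,1,1,…,2,1,42, …], period ℓ=14 (even) → k=13
k=0  a_k=21  p_k/q_k = 21/1
…
k=2  a_k=2  p_k/q_k = 65/3
…
k=5  a_k=1  p_k/q_k = 239/11
k=6  a_k=4  p_k/q_k = 1108/51
k=7  a_k=5  p_k/q_k = 5779/266
k=8  a_k=4  p_k/q_k = 24224/1115
k=9  a_k=1  p_k/q_k = 30003/1381
k=10  a_k=1  p_k/q_k = 54227/2496
…
k=12  a_k=2  p_k/q_k = 222687/10250
k=13  a_k=1  p_k/q_k = 306917/14127
fundamental: x₁=306917, y₁=14127  (since 94198044889 − 472·199572129 = 1)
k=2:  x_2 = 306917·306917+472·14127·14127 = 188396089777,  y_2 = 306917·14127+14127·306917 = 8671632918
k=3:  x_3 = 306917·188396089777+472·14127·8671632918 = 115643925371868101,  y_3 = 306917·8671632918+14127·188396089777 = 5322943120573485
k=4:  x_4 = 306917·115643925371868101+472·14127·5322943120573485 = 70986173286526887819457,  y_4 = 306917·5322943120573485+14127·115643925371868101 = 3267403467465432958572

306917 14127
188396089777 8671632918
115643925371868101 5322943120573485
70986173286526887819457 3267403467465432958572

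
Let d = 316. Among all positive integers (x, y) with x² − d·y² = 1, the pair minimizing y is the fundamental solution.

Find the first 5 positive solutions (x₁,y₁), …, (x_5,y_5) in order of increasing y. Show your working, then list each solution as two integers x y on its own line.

12799 720
327628801 18430560
8386642035199 471785474160
214681262489395201 12076764549117120
5495410948816896319999 309141018456514563600

[17; 1,3,2,8,2,3,1,34] for √316; ℓ=8 ⇒ convergent index 7
i=0: a=17 ⇒ p=17, q=1
…
i=2: a=3 ⇒ p=71, q=4
…
i=5: a=2 ⇒ p=2862, q=161
i=6: a=3 ⇒ p=9937, q=559
i=7: a=1 ⇒ p=12799, q=720
(x₁, y₁) = (12799, 720);  12799² − 316·720² = 1 ✓
(x_2, y_2) = (12799·12799 + 316·720·720, 12799·720 + 720·12799) = (327628801, 18430560)
(x_3, y_3) = (12799·327628801 + 316·720·18430560, 12799·18430560 + 720·327628801) = (8386642035199, 471785474160)
(x_4, y_4) = (12799·8386642035199 + 316·720·471785474160, 12799·471785474160 + 720·8386642035199) = (214681262489395201, 12076764549117120)
(x_5, y_5) = (12799·214681262489395201 + 316·720·12076764549117120, 12799·12076764549117120 + 720·214681262489395201) = (5495410948816896319999, 309141018456514563600)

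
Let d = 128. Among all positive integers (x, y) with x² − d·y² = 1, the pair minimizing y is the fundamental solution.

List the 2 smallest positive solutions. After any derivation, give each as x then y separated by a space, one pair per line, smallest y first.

d=128: √d = [11; 3,5,3,22] (ℓ=4, even), read p_3/q_3
step 0: (11, 1)  from 11·(1,0) + (0,1)
…
step 2: (181, 16)  from 5·(34,3) + (11,1)
step 3: (577, 51)  from 3·(181,16) + (34,3)
fundamental: x₁=577, y₁=51  (since 332929 − 128·2601 = 1)
n=2: (577,51)∘(577,51) = (577·577+128·51·51, 577·51+51·577) = (665857,58854)

577 51
665857 58854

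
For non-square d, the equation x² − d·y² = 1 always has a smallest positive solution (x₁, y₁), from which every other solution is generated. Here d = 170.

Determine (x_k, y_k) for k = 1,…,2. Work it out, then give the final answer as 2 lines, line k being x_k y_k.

339 26
229841 17628

[13; 26] for √170; ℓ=1 ⇒ convergent index 1
k=0  a_k=13  p_k/q_k = 13/1
k=1  a_k=26  p_k/q_k = 339/26
→ (339, 26).  Check: 339²=114921, 170·26²=114920, difference 1.
k=2:  x_2 = 339·339+170·26·26 = 229841,  y_2 = 339·26+26·339 = 17628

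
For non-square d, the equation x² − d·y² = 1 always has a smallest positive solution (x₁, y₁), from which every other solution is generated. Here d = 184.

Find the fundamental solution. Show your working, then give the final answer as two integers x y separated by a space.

√184 = [13; 1,1,3,2,1,2,1,2,3,1,1,26, …], period ℓ=12 (even) → k=11
i=0: a=13 ⇒ p=13, q=1
…
i=3: a=3 ⇒ p=95, q=7
i=4: a=2 ⇒ p=217, q=16
i=5: a=1 ⇒ p=312, q=23
…
i=8: a=2 ⇒ p=3147, q=232
i=9: a=3 ⇒ p=10594, q=781
i=10: a=1 ⇒ p=13741, q=1013
i=11: a=1 ⇒ p=24335, q=1794
→ (24335, 1794).  Check: 24335²=592192225, 184·1794²=592192224, difference 1.

24335 1794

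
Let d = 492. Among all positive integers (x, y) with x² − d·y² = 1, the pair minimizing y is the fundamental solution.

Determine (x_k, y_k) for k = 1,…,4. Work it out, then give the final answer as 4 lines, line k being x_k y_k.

29767 1342
1772148577 79894628
105503093353351 4756446782010
6281021157926249857 283170302640288712

[22; 5,1,1,10,1,1,5,44] for √492; ℓ=8 ⇒ convergent index 7
i=0: a=22 ⇒ p=22, q=1
…
i=6: a=1 ⇒ p=5390, q=243
i=7: a=5 ⇒ p=29767, q=1342
fundamental: x₁=29767, y₁=1342  (since 886074289 − 492·1800964 = 1)
k=2:  x_2 = 29767·29767+492·1342·1342 = 1772148577,  y_2 = 29767·1342+1342·29767 = 79894628
k=3:  x_3 = 29767·1772148577+492·1342·79894628 = 105503093353351,  y_3 = 29767·79894628+1342·1772148577 = 4756446782010
k=4:  x_4 = 29767·105503093353351+492·1342·4756446782010 = 6281021157926249857,  y_4 = 29767·4756446782010+1342·105503093353351 = 283170302640288712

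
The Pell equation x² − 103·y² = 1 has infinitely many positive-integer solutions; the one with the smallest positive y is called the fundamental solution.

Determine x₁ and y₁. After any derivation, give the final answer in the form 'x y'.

227528 22419

√103 = [10; 6,1,2,1,1,9,1,1,2,1,6,20, …], period ℓ=12 (even) → k=11
k=0  a_k=10  p_k/q_k = 10/1
…
k=2  a_k=1  p_k/q_k = 71/7
k=3  a_k=2  p_k/q_k = 203/20
…
k=5  a_k=1  p_k/q_k = 477/47
…
k=7  a_k=1  p_k/q_k = 5044/497
k=8  a_k=1  p_k/q_k = 9611/947
…
k=10  a_k=1  p_k/q_k = 33877/3338
k=11  a_k=6  p_k/q_k = 227528/22419
fundamental: x₁=227528, y₁=22419  (since 51768990784 − 103·502611561 = 1)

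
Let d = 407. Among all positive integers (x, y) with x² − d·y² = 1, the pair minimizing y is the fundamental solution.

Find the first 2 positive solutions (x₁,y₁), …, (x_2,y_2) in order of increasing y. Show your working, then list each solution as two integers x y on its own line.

√407 = [20; 5,1,2,1,5,40, …], period ℓ=6 (even) → k=5
step 0: (20, 1)  from 20·(1,0) + (0,1)
…
step 2: (121, 6)  from 1·(101,5) + (20,1)
step 3: (343, 17)  from 2·(121,6) + (101,5)
step 4: (464, 23)  from 1·(343,17) + (121,6)
step 5: (2663, 132)  from 5·(464,23) + (343,17)
fundamental: x₁=2663, y₁=132  (since 7091569 − 407·17424 = 1)
(2663+132√407)^2 = 14183137 + 703032√407

2663 132
14183137 703032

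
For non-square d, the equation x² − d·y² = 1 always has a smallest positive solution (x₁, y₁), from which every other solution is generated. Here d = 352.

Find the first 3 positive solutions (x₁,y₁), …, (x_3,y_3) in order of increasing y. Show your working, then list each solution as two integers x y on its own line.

77617 4137
12048797377 642203058
1870383011943601 99691749501435

√352 = [18; 1,3,5,9,5,3,1,36, …], period ℓ=8 (even) → k=7
step 0: (18, 1)  from 18·(1,0) + (0,1)
…
step 3: (394, 21)  from 5·(75,4) + (19,1)
step 4: (3621, 193)  from 9·(394,21) + (75,4)
step 5: (18499, 986)  from 5·(3621,193) + (394,21)
step 6: (59118, 3151)  from 3·(18499,986) + (3621,193)
step 7: (77617, 4137)  from 1·(59118,3151) + (18499,986)
fundamental: x₁=77617, y₁=4137  (since 6024398689 − 352·17114769 = 1)
(77617+4137√352)^2 = 12048797377 + 642203058√352
(77617+4137√352)^3 = 1870383011943601 + 99691749501435√352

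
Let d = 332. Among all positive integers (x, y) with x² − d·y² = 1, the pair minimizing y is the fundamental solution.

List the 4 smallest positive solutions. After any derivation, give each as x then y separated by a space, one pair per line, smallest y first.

13447 738
361643617 19847772
9726043422151 533785979430
261572211433685377 14355640110942648

√332 → a₀=18, period (4,1,1,8,1,1,4,36); ℓ=8 even so k=7
a_0=18:  p_0=18·1+0=18,  q_0=18·0+1=1
…
a_6=1:  p_6=1·1567+1403=2970,  q_6=1·86+77=163
a_7=4:  p_7=4·2970+1567=13447,  q_7=4·163+86=738
fundamental: x₁=13447, y₁=738  (since 180821809 − 332·544644 = 1)
k=2:  x_2 = 13447·13447+332·738·738 = 361643617,  y_2 = 13447·738+738·13447 = 19847772
k=3:  x_3 = 13447·361643617+332·738·19847772 = 9726043422151,  y_3 = 13447·19847772+738·361643617 = 533785979430
k=4:  x_4 = 13447·9726043422151+332·738·533785979430 = 261572211433685377,  y_4 = 13447·533785979430+738·9726043422151 = 14355640110942648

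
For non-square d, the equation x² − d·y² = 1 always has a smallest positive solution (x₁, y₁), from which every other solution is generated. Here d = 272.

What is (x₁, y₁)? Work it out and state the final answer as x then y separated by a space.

[16; 2,32] for √272; ℓ=2 ⇒ convergent index 1
k=0  a_k=16  p_k/q_k = 16/1
k=1  a_k=2  p_k/q_k = 33/2
fundamental: x₁=33, y₁=2  (since 1089 − 272·4 = 1)

33 2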